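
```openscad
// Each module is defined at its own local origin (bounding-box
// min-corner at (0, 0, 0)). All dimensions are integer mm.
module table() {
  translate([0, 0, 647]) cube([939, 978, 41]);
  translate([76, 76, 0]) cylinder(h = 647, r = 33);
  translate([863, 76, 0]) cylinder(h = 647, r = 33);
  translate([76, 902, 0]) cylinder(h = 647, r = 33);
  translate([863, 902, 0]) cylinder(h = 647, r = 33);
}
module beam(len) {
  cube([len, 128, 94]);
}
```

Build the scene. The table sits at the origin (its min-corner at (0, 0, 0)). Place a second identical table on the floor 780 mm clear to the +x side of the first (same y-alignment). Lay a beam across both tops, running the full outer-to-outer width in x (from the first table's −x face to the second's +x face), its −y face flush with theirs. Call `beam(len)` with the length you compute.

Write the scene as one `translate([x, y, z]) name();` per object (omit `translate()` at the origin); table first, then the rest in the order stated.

table();
translate([1719, 0, 0]) table();
translate([0, 0, 688]) beam(2658);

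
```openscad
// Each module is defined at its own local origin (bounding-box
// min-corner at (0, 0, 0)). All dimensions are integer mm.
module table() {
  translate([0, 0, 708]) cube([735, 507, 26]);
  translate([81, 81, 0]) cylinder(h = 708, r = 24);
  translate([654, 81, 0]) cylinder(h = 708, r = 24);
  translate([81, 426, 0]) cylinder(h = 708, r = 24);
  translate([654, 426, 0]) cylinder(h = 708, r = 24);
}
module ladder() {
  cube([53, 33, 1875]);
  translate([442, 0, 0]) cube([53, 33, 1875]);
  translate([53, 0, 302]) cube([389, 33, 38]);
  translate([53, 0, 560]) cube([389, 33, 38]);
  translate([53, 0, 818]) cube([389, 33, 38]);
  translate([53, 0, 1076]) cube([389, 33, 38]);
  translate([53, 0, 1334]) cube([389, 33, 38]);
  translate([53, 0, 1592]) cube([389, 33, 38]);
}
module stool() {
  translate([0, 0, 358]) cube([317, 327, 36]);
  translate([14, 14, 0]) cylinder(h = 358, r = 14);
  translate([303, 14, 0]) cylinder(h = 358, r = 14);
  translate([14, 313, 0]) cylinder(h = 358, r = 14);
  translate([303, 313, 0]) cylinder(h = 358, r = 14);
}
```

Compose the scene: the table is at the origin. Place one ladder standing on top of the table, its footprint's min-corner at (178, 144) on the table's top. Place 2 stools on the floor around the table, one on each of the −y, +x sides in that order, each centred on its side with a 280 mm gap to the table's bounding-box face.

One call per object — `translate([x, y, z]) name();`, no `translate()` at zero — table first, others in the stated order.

table();
translate([178, 144, 734]) ladder();
translate([209, -607, 0]) stool();
translate([1015, 90, 0]) stool();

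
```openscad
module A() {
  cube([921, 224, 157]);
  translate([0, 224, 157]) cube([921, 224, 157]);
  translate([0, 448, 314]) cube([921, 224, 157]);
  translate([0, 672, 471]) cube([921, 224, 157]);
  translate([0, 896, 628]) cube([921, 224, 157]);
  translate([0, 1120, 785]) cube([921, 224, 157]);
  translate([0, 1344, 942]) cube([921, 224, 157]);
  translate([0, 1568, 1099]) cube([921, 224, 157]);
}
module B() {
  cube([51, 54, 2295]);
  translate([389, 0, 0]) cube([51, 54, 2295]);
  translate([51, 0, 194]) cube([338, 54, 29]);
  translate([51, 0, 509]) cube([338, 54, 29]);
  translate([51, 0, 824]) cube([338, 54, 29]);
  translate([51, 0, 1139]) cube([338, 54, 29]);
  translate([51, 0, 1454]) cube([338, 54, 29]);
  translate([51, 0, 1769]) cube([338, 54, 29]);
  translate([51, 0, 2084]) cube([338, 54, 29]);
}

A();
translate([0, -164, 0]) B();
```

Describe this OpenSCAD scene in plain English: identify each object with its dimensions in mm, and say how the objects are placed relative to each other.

A is a straight staircase of 8 solid steps. Each step is 921 mm wide (x), 224 mm deep (y, the going) and 157 mm tall (the rise). The first step rests on the floor; each subsequent step sits one going further in +y and one rise higher in +z, directly behind and above the previous step with no overlap.

B is a wooden ladder with two side rails of 51×54 mm section and 2295 mm height, set 440 mm apart overall. Between them run 7 rectangular rungs (54 mm deep, 29 mm thick), front faces flush with the rails' −y face. The bottom of the first rung is 194 mm above the floor and each subsequent rung is 315 mm higher than the one below.

The ladder is on the floor beside the staircase on its −y side.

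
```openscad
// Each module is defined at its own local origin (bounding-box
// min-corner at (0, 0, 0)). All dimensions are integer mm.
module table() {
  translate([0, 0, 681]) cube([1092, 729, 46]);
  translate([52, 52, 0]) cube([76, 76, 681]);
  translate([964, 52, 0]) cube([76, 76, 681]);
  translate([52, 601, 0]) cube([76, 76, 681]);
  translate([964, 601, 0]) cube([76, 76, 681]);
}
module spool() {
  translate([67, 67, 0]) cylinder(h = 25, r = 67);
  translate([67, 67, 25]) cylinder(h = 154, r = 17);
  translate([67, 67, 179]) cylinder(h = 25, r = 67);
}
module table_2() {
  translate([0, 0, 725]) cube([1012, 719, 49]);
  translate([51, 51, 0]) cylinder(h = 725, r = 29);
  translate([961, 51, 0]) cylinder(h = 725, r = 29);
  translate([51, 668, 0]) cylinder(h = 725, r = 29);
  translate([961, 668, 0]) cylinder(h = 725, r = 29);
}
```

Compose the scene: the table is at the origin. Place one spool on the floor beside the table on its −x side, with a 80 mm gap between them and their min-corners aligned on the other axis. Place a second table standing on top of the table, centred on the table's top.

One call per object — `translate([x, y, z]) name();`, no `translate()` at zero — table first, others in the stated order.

table();
translate([-214, 0, 0]) spool();
translate([40, 5, 727]) table_2();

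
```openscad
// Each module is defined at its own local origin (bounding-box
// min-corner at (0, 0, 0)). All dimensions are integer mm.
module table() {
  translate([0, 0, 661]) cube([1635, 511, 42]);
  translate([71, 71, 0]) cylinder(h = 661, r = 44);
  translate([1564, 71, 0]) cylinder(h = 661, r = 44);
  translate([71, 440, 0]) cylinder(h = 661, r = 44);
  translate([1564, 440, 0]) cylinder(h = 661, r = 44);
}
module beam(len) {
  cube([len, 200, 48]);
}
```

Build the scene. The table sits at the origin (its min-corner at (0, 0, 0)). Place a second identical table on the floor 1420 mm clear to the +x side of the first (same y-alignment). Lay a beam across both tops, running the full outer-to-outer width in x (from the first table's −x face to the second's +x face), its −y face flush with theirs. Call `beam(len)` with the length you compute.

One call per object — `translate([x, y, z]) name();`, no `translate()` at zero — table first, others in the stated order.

table();
translate([3055, 0, 0]) table();
translate([0, 0, 703]) beam(4690);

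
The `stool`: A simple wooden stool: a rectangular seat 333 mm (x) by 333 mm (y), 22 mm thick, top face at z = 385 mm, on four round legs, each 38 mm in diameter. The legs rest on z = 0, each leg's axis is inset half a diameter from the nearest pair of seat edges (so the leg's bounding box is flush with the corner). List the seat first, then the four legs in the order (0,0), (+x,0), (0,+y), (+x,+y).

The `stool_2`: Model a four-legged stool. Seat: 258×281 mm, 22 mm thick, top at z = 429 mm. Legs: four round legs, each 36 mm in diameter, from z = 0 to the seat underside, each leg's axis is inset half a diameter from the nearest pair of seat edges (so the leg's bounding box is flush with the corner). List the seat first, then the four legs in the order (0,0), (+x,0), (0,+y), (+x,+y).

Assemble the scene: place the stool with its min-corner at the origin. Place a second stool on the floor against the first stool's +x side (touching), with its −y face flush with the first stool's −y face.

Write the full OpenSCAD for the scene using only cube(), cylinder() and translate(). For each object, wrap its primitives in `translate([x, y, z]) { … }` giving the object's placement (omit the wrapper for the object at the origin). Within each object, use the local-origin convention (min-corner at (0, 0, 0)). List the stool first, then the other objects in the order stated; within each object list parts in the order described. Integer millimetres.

translate([0, 0, 363]) cube([333, 333, 22]);
translate([19, 19, 0]) cylinder(h = 363, r = 19);
translate([314, 19, 0]) cylinder(h = 363, r = 19);
translate([19, 314, 0]) cylinder(h = 363, r = 19);
translate([314, 314, 0]) cylinder(h = 363, r = 19);
translate([333, 0, 0]) {
  translate([0, 0, 407]) cube([258, 281, 22]);
  translate([18, 18, 0]) cylinder(h = 407, r = 18);
  translate([240, 18, 0]) cylinder(h = 407, r = 18);
  translate([18, 263, 0]) cylinder(h = 407, r = 18);
  translate([240, 263, 0]) cylinder(h = 407, r = 18);
}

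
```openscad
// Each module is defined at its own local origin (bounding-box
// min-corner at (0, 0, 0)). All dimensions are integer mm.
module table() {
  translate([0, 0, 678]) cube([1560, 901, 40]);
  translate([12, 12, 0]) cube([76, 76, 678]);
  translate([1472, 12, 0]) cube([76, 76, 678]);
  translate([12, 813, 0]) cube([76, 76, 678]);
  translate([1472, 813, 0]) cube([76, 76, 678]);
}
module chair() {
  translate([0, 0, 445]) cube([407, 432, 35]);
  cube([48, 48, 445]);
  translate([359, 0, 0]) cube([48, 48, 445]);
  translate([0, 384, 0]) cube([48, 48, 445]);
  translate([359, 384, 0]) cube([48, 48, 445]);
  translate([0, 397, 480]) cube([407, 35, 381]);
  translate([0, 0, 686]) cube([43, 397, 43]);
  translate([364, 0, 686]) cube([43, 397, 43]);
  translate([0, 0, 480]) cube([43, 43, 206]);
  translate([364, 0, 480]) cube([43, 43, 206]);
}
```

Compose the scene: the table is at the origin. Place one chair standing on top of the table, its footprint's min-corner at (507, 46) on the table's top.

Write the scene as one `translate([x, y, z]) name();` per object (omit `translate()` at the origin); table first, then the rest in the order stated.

table();
translate([507, 46, 718]) chair();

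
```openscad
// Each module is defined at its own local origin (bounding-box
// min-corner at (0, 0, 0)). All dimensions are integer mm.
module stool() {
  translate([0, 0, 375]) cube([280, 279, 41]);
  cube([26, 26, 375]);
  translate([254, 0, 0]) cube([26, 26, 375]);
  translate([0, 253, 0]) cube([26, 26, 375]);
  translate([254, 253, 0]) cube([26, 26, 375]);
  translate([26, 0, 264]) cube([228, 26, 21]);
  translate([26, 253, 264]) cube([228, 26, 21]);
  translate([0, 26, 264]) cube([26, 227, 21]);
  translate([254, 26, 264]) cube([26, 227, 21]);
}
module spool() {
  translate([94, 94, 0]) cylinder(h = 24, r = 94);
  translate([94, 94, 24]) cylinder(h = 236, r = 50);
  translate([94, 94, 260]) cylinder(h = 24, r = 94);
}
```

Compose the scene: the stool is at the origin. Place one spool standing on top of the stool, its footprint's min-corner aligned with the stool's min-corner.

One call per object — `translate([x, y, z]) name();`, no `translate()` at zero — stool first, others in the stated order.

stool();
translate([0, 0, 416]) spool();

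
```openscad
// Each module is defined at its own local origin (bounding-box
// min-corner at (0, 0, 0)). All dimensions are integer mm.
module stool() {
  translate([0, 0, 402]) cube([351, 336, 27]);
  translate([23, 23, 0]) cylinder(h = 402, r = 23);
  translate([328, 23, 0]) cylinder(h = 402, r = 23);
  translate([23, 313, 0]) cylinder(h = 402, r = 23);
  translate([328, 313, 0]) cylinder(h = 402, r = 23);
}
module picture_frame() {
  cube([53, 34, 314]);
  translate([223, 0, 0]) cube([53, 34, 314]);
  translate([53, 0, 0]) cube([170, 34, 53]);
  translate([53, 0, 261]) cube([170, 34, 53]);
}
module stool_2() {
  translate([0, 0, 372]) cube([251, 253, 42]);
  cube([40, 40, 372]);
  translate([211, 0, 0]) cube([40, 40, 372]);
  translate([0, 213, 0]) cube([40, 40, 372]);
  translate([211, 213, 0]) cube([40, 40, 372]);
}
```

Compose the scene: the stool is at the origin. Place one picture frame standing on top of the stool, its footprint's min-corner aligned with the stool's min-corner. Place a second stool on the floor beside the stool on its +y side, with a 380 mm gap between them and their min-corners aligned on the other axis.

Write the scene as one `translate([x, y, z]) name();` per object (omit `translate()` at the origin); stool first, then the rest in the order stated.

stool();
translate([0, 0, 429]) picture_frame();
translate([0, 716, 0]) stool_2();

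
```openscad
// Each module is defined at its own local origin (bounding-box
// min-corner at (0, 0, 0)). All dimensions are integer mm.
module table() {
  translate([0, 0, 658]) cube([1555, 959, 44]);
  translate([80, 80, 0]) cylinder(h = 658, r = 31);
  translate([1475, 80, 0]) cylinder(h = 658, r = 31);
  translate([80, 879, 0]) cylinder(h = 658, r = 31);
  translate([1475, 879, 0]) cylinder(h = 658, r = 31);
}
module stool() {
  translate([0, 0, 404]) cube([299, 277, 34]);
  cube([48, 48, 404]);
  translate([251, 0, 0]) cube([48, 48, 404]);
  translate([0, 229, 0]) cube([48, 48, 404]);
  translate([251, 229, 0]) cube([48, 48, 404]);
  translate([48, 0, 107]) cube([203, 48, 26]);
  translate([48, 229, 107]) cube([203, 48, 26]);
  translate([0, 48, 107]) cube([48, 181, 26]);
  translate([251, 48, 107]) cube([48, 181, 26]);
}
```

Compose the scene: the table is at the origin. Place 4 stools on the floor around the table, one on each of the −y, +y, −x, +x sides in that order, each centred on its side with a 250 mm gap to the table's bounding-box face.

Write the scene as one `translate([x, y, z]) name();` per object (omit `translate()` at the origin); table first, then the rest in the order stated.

table();
translate([628, -527, 0]) stool();
translate([628, 1209, 0]) stool();
translate([-549, 341, 0]) stool();
translate([1805, 341, 0]) stool();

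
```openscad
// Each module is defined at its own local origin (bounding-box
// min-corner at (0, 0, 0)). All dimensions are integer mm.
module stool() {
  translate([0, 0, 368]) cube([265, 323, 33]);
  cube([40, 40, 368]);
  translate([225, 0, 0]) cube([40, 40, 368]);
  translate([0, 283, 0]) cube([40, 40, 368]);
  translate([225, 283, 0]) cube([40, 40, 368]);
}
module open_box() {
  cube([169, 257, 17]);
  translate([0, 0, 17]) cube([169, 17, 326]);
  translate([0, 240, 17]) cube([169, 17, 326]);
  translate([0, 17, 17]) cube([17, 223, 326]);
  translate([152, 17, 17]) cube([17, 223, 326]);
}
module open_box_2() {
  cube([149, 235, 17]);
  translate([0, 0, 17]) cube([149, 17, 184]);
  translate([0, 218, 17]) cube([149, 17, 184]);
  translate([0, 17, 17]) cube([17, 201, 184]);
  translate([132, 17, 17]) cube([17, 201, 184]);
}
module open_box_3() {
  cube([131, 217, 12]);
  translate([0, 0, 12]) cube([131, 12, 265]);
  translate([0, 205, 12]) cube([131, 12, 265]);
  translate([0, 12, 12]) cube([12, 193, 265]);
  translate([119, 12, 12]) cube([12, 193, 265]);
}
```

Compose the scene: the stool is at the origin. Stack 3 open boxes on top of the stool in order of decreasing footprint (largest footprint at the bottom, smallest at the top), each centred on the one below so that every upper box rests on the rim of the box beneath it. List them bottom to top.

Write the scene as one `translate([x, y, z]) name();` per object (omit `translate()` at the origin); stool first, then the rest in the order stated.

stool();
translate([48, 33, 401]) open_box();
translate([58, 44, 744]) open_box_2();
translate([67, 53, 945]) open_box_3();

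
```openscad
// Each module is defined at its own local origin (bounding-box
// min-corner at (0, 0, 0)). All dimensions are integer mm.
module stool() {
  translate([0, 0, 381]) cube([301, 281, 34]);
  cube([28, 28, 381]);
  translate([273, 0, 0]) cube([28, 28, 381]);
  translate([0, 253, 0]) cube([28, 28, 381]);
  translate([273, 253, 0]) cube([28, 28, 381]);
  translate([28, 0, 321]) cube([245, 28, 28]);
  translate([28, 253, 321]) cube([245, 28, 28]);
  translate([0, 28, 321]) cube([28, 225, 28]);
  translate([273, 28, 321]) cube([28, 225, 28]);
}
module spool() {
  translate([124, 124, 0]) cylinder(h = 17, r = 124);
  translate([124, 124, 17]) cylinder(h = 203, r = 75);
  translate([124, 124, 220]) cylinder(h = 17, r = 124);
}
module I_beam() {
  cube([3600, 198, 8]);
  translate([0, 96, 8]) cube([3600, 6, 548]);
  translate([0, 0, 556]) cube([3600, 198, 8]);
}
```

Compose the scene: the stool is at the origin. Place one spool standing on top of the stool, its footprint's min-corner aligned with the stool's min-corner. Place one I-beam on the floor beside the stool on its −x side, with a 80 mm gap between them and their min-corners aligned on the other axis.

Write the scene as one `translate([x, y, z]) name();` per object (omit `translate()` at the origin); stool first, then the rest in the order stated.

stool();
translate([0, 0, 415]) spool();
translate([-3680, 0, 0]) I_beam();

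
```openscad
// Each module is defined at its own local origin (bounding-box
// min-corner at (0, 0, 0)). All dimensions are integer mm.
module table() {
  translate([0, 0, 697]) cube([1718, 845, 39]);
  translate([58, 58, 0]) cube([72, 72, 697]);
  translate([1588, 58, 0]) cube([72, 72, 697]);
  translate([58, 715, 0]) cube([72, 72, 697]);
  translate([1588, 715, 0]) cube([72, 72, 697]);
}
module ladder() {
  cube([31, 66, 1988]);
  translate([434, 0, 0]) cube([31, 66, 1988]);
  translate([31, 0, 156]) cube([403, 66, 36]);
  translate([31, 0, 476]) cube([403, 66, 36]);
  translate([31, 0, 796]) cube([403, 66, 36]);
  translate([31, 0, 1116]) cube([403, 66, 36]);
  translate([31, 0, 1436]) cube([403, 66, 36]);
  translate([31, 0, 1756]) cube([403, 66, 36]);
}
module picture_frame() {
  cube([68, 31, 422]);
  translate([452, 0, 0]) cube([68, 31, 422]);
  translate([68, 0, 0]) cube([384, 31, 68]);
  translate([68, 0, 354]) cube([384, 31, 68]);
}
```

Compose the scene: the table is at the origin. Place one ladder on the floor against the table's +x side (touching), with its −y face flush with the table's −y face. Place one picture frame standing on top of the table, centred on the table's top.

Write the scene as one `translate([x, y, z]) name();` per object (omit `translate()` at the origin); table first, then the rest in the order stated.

table();
translate([1718, 0, 0]) ladder();
translate([599, 407, 736]) picture_frame();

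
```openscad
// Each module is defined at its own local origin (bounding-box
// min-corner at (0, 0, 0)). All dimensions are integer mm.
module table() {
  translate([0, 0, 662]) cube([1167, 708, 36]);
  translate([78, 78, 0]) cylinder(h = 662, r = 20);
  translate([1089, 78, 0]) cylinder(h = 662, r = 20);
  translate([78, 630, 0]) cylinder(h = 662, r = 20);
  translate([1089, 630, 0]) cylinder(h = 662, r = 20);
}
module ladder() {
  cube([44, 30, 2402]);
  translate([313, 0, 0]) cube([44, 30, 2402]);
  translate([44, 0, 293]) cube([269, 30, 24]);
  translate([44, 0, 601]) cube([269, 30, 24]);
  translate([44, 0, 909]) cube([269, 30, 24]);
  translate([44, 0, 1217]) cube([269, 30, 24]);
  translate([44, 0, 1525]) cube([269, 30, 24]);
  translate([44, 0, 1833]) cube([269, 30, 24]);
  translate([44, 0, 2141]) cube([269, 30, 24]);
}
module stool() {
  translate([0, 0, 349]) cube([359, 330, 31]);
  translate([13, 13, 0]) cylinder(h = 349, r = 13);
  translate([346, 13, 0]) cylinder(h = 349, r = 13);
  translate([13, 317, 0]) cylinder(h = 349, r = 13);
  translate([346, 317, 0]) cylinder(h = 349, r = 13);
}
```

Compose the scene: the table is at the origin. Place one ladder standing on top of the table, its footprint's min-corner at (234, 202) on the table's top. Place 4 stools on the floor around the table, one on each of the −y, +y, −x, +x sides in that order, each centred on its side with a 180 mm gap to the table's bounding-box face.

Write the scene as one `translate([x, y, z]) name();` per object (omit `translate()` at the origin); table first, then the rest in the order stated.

table();
translate([234, 202, 698]) ladder();
translate([404, -510, 0]) stool();
translate([404, 888, 0]) stool();
translate([-539, 189, 0]) stool();
translate([1347, 189, 0]) stool();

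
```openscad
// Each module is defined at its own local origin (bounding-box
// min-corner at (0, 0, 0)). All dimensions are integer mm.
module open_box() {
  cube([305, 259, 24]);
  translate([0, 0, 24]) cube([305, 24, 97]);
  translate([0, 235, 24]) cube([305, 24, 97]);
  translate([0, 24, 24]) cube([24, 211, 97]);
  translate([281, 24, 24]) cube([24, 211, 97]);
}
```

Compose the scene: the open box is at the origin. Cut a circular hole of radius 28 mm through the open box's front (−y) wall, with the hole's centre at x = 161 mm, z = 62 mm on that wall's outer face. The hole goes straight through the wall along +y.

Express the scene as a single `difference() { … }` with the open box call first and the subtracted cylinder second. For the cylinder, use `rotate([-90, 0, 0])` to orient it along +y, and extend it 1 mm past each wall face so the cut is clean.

difference() {
  open_box();
  translate([161, -1, 62]) rotate([-90, 0, 0]) cylinder(h = 26, r = 28);
}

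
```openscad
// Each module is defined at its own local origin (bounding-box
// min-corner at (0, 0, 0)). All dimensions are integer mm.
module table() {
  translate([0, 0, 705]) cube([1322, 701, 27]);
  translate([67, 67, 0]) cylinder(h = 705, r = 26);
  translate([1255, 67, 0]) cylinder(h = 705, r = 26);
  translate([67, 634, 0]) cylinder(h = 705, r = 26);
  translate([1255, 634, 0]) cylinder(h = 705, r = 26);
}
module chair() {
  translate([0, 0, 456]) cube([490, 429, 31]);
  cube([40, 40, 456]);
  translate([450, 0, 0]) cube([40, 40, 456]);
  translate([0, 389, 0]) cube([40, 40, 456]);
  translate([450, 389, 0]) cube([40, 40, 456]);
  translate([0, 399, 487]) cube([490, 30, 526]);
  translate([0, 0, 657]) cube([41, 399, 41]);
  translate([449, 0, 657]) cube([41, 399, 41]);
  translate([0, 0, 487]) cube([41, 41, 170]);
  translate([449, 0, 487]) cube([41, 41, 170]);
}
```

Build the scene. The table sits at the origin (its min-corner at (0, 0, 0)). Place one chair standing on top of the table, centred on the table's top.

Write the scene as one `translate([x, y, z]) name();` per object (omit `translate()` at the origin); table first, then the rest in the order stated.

table();
translate([416, 136, 732]) chair();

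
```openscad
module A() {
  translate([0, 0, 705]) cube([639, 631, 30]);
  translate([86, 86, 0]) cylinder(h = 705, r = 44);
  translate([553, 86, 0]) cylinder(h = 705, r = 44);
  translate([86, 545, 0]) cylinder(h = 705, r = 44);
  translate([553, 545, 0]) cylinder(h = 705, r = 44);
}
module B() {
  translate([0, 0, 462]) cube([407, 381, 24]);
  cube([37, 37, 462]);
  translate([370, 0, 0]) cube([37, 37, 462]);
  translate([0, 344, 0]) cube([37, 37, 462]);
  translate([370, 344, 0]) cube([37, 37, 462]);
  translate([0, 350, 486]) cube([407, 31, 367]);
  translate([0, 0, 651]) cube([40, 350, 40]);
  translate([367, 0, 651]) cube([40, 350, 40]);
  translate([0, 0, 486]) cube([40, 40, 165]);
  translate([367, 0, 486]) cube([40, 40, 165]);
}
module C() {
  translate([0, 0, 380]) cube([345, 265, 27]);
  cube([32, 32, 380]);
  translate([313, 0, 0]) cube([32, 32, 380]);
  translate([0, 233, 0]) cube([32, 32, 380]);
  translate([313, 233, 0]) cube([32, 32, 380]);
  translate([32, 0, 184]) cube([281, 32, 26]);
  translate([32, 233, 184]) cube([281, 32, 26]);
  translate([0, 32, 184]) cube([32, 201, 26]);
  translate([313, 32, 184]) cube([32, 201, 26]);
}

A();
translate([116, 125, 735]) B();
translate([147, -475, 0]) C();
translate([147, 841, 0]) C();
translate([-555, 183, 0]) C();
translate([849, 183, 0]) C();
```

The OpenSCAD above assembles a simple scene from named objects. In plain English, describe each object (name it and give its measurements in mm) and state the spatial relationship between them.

A is a table: top 639 mm (x) × 631 mm (y), 30 mm thick, upper face at z = 735 mm, on four round legs of 88 mm diameter, each leg's bounding box inset 42 mm from the nearest pair of top edges, running from z = 0 to the bottom of the top.

B is a chair: 407×381 mm seat, 24 mm thick, top at z = 486 mm, on four 37 mm square corner legs flush with the seat edges. A 31 mm thick backrest slab spans the full seat width, extending 367 mm above the seat top, its back face flush with the seat's +y edge. Two armrests of 40×40 mm section run along each side from the seat's front edge to the front of the backrest, top faces 205 mm above the seat top and outer faces flush with the seat's x-edges; a 40×40 mm post under the front of each armrest stands on the seat at the front corner.

C is a four-legged stool. The seat is 345×265 mm, 27 mm thick, top at z = 407 mm. It stands on four square legs, each 32×32 mm in cross-section, from z = 0 to the seat underside, each flush with a corner of the seat. Four stretchers, 32 mm wide and 26 mm tall, connect adjacent legs with their undersides at z = 184 mm, each running between the inner faces of the legs it joins and aligned with the legs' outer faces on the other axis.

The chair is on top of the table, centred. Four stools sit around the table at the −y, +y, −x, +x sides.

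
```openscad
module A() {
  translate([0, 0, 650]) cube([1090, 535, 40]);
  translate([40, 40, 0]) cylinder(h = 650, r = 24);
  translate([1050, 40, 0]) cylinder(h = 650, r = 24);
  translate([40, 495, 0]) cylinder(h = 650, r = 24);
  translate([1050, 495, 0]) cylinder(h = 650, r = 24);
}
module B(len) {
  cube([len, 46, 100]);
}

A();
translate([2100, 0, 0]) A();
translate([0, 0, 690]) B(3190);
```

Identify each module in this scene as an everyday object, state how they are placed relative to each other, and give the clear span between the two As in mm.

Second table starts at x = 2100; first ends at x = 1090; clear span = 2100 − 1090 = 1010 mm.

A is a table. B is a beam. A beam spans the tops of two tables. The clear span between the two tables is 1010 mm.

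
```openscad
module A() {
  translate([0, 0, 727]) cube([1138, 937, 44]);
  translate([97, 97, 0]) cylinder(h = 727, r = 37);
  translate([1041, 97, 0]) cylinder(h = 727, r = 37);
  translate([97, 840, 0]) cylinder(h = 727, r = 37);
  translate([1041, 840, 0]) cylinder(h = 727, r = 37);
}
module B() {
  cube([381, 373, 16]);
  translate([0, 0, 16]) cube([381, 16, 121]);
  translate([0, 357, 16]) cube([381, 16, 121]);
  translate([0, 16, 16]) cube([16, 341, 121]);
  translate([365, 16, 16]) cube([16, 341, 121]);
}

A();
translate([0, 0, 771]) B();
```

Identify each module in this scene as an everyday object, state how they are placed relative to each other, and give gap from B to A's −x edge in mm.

The open box's min-x is at 0; the table's min-x is 0; gap = 0 mm.

A is a table. B is an open box. The open box is on top of the table. The gap from the open box to the table's −x edge is 0 mm.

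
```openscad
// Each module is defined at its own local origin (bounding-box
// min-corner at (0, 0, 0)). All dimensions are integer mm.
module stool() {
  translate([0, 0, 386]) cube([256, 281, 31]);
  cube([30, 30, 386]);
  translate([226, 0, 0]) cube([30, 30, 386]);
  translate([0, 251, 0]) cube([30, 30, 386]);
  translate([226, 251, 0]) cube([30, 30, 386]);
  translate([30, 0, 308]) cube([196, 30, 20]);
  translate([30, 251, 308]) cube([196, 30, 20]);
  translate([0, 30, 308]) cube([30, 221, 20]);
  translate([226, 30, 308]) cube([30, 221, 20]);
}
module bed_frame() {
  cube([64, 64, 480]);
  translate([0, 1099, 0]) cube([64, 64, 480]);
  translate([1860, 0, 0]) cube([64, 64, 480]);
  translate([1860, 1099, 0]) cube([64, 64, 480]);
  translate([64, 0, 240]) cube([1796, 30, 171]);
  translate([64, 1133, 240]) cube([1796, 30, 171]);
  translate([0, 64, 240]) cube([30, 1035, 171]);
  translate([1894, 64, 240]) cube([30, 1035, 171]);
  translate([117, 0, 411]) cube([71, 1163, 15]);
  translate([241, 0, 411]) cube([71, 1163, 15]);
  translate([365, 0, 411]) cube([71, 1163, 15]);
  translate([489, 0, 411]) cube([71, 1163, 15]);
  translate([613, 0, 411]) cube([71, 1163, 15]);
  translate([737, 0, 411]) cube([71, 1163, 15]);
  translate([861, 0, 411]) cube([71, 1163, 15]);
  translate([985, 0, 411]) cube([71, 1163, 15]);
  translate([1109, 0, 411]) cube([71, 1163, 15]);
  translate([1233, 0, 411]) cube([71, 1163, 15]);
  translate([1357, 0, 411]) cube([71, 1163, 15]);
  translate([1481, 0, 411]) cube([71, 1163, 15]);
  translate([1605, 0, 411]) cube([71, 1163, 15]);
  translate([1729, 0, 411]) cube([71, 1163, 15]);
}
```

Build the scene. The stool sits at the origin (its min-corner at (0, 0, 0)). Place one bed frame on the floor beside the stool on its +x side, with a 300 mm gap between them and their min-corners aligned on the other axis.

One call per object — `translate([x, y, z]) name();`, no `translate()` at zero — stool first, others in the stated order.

stool();
translate([556, 0, 0]) bed_frame();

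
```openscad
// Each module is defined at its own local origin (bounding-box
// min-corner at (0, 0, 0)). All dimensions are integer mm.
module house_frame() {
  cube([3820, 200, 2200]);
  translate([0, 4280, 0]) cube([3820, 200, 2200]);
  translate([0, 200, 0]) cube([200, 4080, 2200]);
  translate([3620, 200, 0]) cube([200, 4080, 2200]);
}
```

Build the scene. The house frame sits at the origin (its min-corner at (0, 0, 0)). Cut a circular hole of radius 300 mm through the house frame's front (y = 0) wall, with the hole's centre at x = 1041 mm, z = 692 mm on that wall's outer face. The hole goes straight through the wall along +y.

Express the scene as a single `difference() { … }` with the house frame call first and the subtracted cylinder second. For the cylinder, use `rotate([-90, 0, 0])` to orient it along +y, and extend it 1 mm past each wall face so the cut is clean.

difference() {
  house_frame();
  translate([1041, -1, 692]) rotate([-90, 0, 0]) cylinder(h = 202, r = 300);
}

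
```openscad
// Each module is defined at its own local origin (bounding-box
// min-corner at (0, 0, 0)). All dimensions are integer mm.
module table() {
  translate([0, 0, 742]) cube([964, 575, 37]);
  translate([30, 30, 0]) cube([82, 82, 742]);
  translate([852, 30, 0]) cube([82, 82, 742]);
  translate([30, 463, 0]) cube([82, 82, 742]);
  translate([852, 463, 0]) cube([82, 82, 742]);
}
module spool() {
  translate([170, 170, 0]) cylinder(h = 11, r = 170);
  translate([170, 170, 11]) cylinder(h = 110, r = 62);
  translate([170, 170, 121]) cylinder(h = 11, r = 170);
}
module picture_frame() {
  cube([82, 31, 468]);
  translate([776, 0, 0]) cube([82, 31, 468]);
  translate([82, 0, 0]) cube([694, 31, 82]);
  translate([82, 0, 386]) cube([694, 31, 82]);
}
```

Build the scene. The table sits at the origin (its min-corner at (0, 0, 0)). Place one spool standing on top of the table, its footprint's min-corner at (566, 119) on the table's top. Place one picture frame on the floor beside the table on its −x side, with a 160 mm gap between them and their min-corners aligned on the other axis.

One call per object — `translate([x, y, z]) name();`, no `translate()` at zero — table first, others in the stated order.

table();
translate([566, 119, 779]) spool();
translate([-1018, 0, 0]) picture_frame();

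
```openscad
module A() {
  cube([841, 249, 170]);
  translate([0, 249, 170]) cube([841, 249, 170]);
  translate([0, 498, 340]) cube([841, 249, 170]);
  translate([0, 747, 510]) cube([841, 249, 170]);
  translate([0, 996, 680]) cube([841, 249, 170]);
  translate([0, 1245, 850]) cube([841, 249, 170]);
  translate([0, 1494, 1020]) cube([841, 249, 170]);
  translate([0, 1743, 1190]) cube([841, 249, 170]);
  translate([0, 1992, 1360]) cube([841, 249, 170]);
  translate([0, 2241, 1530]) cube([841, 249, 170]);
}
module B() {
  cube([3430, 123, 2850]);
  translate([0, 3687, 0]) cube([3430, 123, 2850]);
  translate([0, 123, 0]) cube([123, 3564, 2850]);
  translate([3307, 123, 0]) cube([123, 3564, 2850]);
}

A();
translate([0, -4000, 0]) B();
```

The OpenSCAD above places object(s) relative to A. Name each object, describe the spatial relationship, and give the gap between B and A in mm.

The house frame's nearest face is 190 mm from the staircase's −y face.

A is a staircase. B is a house frame. The house frame is on the floor beside the staircase on its −y side. The gap between the house frame and the staircase is 190 mm.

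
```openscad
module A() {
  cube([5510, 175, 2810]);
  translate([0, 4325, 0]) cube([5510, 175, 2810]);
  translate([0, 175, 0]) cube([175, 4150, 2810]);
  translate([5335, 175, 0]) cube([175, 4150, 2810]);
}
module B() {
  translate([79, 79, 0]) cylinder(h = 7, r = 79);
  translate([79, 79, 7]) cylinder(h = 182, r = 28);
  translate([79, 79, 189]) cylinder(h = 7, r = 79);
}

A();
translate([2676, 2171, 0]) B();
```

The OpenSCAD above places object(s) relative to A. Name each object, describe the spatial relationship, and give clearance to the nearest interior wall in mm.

A is a house frame. B is a spool. The spool sits inside the house frame, centred. The clearance to the nearest interior wall is 1996 mm.

Clearances: x = 2501, y = 1996; minimum 1996 mm.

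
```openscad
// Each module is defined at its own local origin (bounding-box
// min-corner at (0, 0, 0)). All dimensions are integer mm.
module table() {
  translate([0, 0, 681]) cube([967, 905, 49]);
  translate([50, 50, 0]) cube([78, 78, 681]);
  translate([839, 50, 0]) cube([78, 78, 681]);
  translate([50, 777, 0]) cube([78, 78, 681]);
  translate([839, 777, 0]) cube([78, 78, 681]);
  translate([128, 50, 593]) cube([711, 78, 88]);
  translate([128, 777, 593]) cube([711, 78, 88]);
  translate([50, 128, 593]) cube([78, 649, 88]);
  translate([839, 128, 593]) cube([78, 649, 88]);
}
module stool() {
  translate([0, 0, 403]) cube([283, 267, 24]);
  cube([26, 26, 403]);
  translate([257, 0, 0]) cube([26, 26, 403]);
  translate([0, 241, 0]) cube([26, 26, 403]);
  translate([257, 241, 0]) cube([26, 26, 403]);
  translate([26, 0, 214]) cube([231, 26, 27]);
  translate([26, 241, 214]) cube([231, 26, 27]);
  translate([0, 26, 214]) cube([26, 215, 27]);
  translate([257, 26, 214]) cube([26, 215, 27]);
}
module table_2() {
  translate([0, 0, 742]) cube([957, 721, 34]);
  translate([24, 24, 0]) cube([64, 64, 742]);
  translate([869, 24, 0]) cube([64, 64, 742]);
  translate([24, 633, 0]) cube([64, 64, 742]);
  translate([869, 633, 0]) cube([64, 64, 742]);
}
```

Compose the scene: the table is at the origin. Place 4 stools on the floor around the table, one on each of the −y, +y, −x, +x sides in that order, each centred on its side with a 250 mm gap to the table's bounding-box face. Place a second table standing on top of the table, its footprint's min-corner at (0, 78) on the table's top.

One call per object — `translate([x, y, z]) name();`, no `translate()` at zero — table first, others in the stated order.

table();
translate([342, -517, 0]) stool();
translate([342, 1155, 0]) stool();
translate([-533, 319, 0]) stool();
translate([1217, 319, 0]) stool();
translate([0, 78, 730]) table_2();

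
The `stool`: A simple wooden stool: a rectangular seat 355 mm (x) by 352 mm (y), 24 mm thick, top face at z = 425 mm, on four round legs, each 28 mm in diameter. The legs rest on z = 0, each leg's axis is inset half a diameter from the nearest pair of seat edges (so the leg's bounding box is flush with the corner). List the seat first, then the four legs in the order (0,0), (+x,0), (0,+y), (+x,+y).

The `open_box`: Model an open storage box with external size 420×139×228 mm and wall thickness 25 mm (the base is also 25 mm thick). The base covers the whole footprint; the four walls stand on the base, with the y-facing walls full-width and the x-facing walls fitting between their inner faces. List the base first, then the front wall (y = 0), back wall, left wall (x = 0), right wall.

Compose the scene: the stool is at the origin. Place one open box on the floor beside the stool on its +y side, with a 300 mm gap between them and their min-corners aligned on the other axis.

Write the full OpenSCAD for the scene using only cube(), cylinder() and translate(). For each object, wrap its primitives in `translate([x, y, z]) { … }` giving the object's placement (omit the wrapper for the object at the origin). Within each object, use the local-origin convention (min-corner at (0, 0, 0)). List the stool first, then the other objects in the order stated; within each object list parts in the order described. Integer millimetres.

translate([0, 0, 401]) cube([355, 352, 24]);
translate([14, 14, 0]) cylinder(h = 401, r = 14);
translate([341, 14, 0]) cylinder(h = 401, r = 14);
translate([14, 338, 0]) cylinder(h = 401, r = 14);
translate([341, 338, 0]) cylinder(h = 401, r = 14);
translate([0, 652, 0]) {
  cube([420, 139, 25]);
  translate([0, 0, 25]) cube([420, 25, 203]);
  translate([0, 114, 25]) cube([420, 25, 203]);
  translate([0, 25, 25]) cube([25, 89, 203]);
  translate([395, 25, 25]) cube([25, 89, 203]);
}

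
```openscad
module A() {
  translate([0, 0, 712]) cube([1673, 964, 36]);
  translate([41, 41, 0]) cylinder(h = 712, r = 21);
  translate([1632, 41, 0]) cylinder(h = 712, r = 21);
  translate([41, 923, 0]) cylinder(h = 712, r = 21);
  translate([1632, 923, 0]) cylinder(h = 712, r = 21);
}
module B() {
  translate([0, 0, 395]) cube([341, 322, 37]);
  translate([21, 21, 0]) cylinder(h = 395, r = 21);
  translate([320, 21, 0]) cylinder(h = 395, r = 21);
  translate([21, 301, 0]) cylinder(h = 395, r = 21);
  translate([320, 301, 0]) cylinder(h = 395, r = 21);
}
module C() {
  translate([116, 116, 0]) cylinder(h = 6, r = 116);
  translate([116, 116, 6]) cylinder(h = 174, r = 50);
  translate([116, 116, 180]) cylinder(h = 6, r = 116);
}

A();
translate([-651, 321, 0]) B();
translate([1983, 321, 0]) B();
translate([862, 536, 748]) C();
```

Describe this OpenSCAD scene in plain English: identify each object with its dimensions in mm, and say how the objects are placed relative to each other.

A is a table: top 1673 mm (x) × 964 mm (y), 36 mm thick, upper face at z = 748 mm, on four round legs of 42 mm diameter, each leg's bounding box inset 20 mm from the nearest pair of top edges, running from z = 0 to the bottom of the top.

B is a four-legged stool. The seat is 341×322 mm, 37 mm thick, top at z = 432 mm. It stands on four round legs, each 42 mm in diameter, from z = 0 to the seat underside, each leg's axis is inset half a diameter from the nearest pair of seat edges (so the leg's bounding box is flush with the corner).

C is a spool: two coaxial disc flanges of radius 116 mm and thickness 6 mm, joined by a core cylinder of radius 50 mm and height 174 mm. The lower flange rests on z = 0 and the three cylinders share a vertical axis.

Two stools sit around the table at the −x, +x sides. The spool is on top of the table.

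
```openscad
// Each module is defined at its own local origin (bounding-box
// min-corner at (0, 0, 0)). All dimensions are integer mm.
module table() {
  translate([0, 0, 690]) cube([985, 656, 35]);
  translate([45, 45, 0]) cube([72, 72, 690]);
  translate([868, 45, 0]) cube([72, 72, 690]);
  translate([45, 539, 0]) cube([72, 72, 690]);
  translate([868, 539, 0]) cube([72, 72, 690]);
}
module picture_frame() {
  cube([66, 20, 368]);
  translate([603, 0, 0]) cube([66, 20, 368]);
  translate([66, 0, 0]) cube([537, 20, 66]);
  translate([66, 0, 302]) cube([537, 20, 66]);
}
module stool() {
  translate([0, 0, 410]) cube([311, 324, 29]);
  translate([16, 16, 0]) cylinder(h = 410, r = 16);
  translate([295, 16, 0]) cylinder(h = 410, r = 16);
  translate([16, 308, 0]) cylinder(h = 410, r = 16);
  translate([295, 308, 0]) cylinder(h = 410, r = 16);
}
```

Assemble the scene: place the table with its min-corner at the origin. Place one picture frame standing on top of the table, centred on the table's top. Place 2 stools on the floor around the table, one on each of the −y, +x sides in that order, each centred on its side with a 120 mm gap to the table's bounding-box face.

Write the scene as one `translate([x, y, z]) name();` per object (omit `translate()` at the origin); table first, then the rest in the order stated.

table();
translate([158, 318, 725]) picture_frame();
translate([337, -444, 0]) stool();
translate([1105, 166, 0]) stool();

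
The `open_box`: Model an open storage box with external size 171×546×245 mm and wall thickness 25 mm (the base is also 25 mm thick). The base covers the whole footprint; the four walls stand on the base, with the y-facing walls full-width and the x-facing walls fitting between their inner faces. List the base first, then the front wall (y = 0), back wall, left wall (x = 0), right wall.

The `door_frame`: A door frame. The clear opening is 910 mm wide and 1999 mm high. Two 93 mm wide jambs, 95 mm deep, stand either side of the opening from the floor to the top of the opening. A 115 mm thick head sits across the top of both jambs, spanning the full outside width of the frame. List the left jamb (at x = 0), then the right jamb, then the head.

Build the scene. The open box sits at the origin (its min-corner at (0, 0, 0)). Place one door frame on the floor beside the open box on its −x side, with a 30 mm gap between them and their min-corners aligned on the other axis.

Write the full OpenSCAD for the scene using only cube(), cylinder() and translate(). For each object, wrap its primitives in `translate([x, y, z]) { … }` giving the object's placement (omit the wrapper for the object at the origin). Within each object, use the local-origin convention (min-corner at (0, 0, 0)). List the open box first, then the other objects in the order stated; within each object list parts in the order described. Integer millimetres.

cube([171, 546, 25]);
translate([0, 0, 25]) cube([171, 25, 220]);
translate([0, 521, 25]) cube([171, 25, 220]);
translate([0, 25, 25]) cube([25, 496, 220]);
translate([146, 25, 25]) cube([25, 496, 220]);
translate([-1126, 0, 0]) {
  cube([93, 95, 1999]);
  translate([1003, 0, 0]) cube([93, 95, 1999]);
  translate([0, 0, 1999]) cube([1096, 95, 115]);
}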